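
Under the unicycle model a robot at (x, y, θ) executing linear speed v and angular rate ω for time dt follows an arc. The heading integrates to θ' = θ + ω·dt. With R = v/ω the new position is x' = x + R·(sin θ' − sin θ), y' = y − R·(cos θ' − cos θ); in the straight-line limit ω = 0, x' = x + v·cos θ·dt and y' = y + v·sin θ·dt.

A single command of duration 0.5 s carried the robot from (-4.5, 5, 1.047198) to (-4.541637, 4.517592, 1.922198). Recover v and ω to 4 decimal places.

Δθ = 1.922198 − 1.047198 = 0.875000
ω = Δθ/dt = 0.875000/0.5 = 1.7500
R = −Δy/(cos θ' − cos θ) = -0.5714
v = R·ω = -0.5714·1.7500 = -1.0000

v = -1.0000, ω = 1.7500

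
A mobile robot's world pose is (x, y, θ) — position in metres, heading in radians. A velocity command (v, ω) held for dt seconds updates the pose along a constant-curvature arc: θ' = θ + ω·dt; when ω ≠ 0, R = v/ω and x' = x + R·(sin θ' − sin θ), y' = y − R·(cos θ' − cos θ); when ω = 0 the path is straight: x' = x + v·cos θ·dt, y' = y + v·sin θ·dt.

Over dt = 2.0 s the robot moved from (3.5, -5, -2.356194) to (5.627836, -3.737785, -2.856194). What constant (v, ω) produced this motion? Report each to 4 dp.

v = -1.2500, ω = -0.2500

Δθ = -2.856194 − -2.356194 = -0.500000
ω = Δθ/dt = -0.500000/2.0 = -0.2500
R = Δx/(sin θ' − sin θ) = 5.0000
v = R·ω = 5.0000·-0.2500 = -1.2500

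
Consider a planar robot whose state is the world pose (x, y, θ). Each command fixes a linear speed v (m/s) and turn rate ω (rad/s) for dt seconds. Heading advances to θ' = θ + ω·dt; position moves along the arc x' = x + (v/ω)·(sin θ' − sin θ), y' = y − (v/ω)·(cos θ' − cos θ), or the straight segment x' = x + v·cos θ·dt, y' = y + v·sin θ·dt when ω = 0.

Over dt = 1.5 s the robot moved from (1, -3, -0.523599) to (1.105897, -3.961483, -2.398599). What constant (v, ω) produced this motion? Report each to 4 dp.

v = 0.7500, ω = -1.2500

Δθ = -2.398599 − -0.523599 = -1.875000
ω = Δθ/dt = -1.875000/1.5 = -1.2500
R = −Δy/(cos θ' − cos θ) = -0.6000
v = R·ω = -0.6000·-1.2500 = 0.7500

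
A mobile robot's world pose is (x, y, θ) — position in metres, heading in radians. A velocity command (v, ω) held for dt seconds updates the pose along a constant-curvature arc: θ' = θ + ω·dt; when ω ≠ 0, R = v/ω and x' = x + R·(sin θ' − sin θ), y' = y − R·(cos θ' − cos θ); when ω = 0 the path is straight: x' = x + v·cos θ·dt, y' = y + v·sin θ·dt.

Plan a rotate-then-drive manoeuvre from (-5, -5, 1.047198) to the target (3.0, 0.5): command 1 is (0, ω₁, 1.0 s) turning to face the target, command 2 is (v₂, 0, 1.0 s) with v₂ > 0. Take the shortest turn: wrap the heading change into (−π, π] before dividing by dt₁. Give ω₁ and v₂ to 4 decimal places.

ω₁ = -0.4449, v₂ = 9.7082

heading to target = atan2(0.5−-5, 3−-5) = 0.6023
Δθ = wrap(0.6023 − 1.0472) = -0.4449; ω₁ = Δθ/dt₁ = -0.4449
distance = √((3−-5)² + (0.5−-5)²) = 9.7082; v₂ = distance/dt₂ = 9.7082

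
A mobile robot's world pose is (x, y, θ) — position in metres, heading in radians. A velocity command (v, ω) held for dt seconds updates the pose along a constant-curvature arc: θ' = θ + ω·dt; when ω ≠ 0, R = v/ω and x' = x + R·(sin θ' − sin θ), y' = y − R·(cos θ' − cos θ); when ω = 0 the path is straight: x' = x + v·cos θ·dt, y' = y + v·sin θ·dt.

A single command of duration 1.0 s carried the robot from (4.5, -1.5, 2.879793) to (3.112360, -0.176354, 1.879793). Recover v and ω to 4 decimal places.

Δθ = 1.879793 − 2.879793 = -1.000000
ω = Δθ/dt = -1.000000/1.0 = -1.0000
R = Δx/(sin θ' − sin θ) = -2.0000
v = R·ω = -2.0000·-1.0000 = 2.0000

v = 2.0000, ω = -1.0000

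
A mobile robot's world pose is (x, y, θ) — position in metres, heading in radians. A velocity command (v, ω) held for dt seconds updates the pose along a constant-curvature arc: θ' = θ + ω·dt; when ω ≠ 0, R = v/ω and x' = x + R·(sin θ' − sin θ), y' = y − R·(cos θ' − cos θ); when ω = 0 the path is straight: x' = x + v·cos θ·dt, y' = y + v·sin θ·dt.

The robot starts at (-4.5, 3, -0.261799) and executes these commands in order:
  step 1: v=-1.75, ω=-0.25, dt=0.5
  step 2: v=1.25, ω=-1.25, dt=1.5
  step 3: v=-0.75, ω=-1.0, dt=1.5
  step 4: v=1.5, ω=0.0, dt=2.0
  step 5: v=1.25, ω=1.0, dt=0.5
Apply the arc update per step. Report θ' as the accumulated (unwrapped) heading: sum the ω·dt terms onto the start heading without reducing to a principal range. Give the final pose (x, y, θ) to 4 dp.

(-6.9395, 3.8149, -3.2618)

step 1: θ'=-0.3868 (R=7.0000) → pose (-5.3289, 3.2786, -0.3868)
step 2: θ'=-2.2618 (R=-1.0000) → pose (-4.9355, 1.7152, -2.2618)
step 3: θ'=-3.7618 (R=0.7500) → pose (-3.9216, 1.8475, -3.7618)
step 4: θ'=-3.7618 (straight) → pose (-6.3629, 3.5911, -3.7618)
step 5: θ'=-3.2618 (R=1.2500) → pose (-6.9395, 3.8149, -3.2618)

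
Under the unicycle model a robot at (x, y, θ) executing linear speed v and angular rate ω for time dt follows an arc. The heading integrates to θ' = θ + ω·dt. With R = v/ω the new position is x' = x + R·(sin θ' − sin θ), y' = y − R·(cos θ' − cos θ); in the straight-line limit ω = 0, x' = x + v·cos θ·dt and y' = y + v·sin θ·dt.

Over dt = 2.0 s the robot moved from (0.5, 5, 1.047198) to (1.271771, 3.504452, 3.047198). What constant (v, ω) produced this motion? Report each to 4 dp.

Δθ = 3.047198 − 1.047198 = 2.000000
ω = Δθ/dt = 2.000000/2.0 = 1.0000
R = −Δy/(cos θ' − cos θ) = -1.0000
v = R·ω = -1.0000·1.0000 = -1.0000

v = -1.0000, ω = 1.0000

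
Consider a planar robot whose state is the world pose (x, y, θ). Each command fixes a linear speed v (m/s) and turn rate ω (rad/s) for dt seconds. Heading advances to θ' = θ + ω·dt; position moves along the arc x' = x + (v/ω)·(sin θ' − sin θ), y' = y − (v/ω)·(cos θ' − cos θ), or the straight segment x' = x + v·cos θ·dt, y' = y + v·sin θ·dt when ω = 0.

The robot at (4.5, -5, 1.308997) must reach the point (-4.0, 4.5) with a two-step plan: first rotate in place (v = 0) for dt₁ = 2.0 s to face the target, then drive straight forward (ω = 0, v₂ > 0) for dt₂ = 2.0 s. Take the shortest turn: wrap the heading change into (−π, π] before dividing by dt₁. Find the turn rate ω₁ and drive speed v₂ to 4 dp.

ω₁ = 0.4958, v₂ = 6.3738

heading to target = atan2(4.5−-5, -4−4.5) = 2.3007
Δθ = wrap(2.3007 − 1.3090) = 0.9917; ω₁ = Δθ/dt₁ = 0.4958
distance = √((-4−4.5)² + (4.5−-5)²) = 12.7475; v₂ = distance/dt₂ = 6.3738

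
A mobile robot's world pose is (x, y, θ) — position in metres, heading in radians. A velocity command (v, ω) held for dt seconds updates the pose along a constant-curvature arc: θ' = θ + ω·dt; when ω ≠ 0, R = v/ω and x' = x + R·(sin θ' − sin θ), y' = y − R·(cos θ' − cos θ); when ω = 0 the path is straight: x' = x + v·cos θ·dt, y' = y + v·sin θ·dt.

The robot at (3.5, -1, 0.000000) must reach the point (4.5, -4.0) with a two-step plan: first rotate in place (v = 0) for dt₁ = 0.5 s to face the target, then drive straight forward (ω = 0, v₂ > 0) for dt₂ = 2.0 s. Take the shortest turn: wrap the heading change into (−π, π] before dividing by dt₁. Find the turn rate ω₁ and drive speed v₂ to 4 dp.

ω₁ = -2.4981, v₂ = 1.5811

heading to target = atan2(-4−-1, 4.5−3.5) = -1.2490
Δθ = wrap(-1.2490 − 0.0000) = -1.2490; ω₁ = Δθ/dt₁ = -2.4981
distance = √((4.5−3.5)² + (-4−-1)²) = 3.1623; v₂ = distance/dt₂ = 1.5811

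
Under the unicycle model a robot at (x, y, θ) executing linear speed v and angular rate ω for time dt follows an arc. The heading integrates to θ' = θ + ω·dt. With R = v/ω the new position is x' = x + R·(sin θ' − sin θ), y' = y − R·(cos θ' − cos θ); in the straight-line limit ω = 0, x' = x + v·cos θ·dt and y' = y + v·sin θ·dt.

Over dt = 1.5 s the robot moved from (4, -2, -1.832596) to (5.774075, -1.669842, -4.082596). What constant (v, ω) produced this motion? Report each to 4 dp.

Δθ = -4.082596 − -1.832596 = -2.250000
ω = Δθ/dt = -2.250000/1.5 = -1.5000
R = Δx/(sin θ' − sin θ) = 1.0000
v = R·ω = 1.0000·-1.5000 = -1.5000

v = -1.5000, ω = -1.5000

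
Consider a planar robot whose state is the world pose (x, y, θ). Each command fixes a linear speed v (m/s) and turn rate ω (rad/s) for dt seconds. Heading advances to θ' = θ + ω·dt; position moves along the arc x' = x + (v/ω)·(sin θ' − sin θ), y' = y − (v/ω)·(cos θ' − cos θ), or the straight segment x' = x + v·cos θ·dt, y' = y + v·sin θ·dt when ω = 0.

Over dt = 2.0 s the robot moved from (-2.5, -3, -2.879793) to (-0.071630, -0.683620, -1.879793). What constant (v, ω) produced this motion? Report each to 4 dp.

v = -1.7500, ω = 0.5000

Δθ = -1.879793 − -2.879793 = 1.000000
ω = Δθ/dt = 1.000000/2.0 = 0.5000
R = Δx/(sin θ' − sin θ) = -3.5000
v = R·ω = -3.5000·0.5000 = -1.7500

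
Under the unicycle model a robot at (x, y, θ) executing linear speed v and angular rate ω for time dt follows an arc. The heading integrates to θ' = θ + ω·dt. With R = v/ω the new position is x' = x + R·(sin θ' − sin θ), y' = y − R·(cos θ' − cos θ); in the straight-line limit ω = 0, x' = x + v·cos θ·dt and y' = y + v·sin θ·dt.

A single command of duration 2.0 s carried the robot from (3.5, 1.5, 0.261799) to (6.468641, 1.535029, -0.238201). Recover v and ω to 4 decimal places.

Δθ = -0.238201 − 0.261799 = -0.500000
ω = Δθ/dt = -0.500000/2.0 = -0.2500
R = Δx/(sin θ' − sin θ) = -6.0000
v = R·ω = -6.0000·-0.2500 = 1.5000

v = 1.5000, ω = -0.2500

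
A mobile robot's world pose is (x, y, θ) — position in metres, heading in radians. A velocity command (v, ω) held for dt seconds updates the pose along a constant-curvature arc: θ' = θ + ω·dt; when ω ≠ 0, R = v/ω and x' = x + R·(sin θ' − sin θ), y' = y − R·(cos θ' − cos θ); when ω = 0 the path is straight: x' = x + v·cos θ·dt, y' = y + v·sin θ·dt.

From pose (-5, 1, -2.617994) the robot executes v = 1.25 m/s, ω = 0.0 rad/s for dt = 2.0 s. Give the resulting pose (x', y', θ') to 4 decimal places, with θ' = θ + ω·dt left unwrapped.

(-7.1651, -0.2500, -2.6180)

θ' = -2.6180 + 0.0·2.0 = -2.6180
ω = 0 → straight: x' = -5 + 1.25·cos(-2.6180)·2.0 = -7.1651
y' = 1 + 1.25·sin(-2.6180)·2.0 = -0.2500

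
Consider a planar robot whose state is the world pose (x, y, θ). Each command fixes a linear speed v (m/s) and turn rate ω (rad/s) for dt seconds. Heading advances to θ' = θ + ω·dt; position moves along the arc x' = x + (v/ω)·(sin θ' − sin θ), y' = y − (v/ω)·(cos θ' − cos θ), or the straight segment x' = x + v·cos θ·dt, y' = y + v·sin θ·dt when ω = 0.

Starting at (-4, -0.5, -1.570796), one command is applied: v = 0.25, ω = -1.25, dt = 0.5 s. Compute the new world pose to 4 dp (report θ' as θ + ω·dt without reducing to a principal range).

θ' = -1.5708 + -1.25·0.5 = -2.1958
R = v/ω = 0.25/-1.25 = -0.2000
x' = -4 + -0.2000·(sin -2.1958 − sin -1.5708) = -4.0378
y' = -0.5 − -0.2000·(cos -2.1958 − cos -1.5708) = -0.6170

(-4.0378, -0.6170, -2.1958)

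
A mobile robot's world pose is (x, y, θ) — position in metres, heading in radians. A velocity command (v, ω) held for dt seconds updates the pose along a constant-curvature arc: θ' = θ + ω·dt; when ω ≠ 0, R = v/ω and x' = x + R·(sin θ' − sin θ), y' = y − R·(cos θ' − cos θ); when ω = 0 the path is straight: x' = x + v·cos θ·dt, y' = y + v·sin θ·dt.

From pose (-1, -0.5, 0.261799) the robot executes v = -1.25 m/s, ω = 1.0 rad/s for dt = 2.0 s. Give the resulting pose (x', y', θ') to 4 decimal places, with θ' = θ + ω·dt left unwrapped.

(-1.6397, -2.5040, 2.2618)

θ' = 0.2618 + 1.0·2.0 = 2.2618
R = v/ω = -1.25/1.0 = -1.2500
x' = -1 + -1.2500·(sin 2.2618 − sin 0.2618) = -1.6397
y' = -0.5 − -1.2500·(cos 2.2618 − cos 0.2618) = -2.5040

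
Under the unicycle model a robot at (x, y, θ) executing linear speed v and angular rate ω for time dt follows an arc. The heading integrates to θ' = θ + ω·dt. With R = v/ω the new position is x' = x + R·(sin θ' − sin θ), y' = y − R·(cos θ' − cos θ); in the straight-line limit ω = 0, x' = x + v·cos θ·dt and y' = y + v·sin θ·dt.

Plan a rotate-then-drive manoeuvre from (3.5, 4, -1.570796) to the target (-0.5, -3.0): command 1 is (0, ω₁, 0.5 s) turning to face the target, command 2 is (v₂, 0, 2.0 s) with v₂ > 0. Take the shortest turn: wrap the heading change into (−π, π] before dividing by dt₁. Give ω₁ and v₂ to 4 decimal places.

heading to target = atan2(-3−4, -0.5−3.5) = -2.0899
Δθ = wrap(-2.0899 − -1.5708) = -0.5191; ω₁ = Δθ/dt₁ = -1.0383
distance = √((-0.5−3.5)² + (-3−4)²) = 8.0623; v₂ = distance/dt₂ = 4.0311

ω₁ = -1.0383, v₂ = 4.0311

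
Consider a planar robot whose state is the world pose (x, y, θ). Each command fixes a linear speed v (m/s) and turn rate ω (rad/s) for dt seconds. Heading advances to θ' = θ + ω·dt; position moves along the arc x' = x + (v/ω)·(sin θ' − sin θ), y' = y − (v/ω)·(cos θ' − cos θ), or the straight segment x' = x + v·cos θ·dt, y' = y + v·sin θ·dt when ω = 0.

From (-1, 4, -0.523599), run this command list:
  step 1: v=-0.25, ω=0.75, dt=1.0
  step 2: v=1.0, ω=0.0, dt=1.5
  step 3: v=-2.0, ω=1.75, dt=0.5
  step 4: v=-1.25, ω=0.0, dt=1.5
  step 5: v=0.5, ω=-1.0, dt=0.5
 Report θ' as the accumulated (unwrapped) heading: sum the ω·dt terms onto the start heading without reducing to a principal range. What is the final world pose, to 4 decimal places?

(-1.2276, 2.2900, 0.6014)

step 1: θ'=0.2264 (R=-0.3333) → pose (-1.2415, 4.0362, 0.2264)
step 2: θ'=0.2264 (straight) → pose (0.2202, 4.3729, 0.2264)
step 3: θ'=1.1014 (R=-1.1429) → pose (-0.5425, 3.7761, 1.1014)
step 4: θ'=1.1014 (straight) → pose (-1.3906, 2.1039, 1.1014)
step 5: θ'=0.6014 (R=-0.5000) → pose (-1.2276, 2.2900, 0.6014)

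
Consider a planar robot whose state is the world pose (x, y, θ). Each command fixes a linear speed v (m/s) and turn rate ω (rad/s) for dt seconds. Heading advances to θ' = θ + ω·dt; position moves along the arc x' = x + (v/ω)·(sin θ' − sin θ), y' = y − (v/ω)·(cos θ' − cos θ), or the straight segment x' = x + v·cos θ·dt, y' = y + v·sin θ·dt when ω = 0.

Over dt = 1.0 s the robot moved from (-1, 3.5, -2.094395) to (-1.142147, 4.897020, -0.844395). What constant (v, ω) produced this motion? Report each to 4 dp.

Δθ = -0.844395 − -2.094395 = 1.250000
ω = Δθ/dt = 1.250000/1.0 = 1.2500
R = −Δy/(cos θ' − cos θ) = -1.2000
v = R·ω = -1.2000·1.2500 = -1.5000

v = -1.5000, ω = 1.2500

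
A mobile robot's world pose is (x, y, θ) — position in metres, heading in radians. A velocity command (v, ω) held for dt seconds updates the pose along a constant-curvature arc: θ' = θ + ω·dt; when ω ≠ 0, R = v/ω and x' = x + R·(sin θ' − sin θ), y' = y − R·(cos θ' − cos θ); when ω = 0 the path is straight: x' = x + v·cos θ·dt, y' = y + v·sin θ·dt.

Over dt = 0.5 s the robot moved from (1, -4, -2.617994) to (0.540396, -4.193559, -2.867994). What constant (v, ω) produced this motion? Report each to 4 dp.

v = 1.0000, ω = -0.5000

Δθ = -2.867994 − -2.617994 = -0.250000
ω = Δθ/dt = -0.250000/0.5 = -0.5000
R = Δx/(sin θ' − sin θ) = -2.0000
v = R·ω = -2.0000·-0.5000 = 1.0000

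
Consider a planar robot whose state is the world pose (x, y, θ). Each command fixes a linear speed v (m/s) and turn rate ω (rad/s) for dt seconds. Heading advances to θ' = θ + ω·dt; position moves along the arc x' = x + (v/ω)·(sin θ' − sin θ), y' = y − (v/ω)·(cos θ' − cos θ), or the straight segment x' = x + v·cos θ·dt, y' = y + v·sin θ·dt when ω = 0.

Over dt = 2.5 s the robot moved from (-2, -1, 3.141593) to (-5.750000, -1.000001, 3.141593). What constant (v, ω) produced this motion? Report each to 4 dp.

v = 1.5000, ω = 0.0000

Δθ = 3.141593 − 3.141593 = 0.000000
ω = Δθ/dt = 0.000000/2.5 = 0.0000
ω = 0 → v = (Δx·cos θ + Δy·sin θ)/dt = 1.5000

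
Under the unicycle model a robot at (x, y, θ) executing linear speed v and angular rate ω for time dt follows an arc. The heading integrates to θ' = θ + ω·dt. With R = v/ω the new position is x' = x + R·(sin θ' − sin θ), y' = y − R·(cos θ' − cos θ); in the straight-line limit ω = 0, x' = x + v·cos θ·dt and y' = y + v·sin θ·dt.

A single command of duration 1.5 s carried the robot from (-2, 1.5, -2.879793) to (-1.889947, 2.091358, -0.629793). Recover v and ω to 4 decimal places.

v = -0.5000, ω = 1.5000

Δθ = -0.629793 − -2.879793 = 2.250000
ω = Δθ/dt = 2.250000/1.5 = 1.5000
R = −Δy/(cos θ' − cos θ) = -0.3333
v = R·ω = -0.3333·1.5000 = -0.5000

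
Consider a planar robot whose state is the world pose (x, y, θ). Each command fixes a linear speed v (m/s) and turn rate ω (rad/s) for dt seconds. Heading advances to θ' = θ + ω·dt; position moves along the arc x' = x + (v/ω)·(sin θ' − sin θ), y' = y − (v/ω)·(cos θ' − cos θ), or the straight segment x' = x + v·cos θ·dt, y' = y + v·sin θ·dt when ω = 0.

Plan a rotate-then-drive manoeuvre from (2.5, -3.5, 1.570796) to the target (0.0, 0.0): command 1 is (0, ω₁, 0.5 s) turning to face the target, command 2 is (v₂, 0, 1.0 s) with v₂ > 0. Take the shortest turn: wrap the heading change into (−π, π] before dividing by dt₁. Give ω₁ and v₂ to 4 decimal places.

ω₁ = 1.2405, v₂ = 4.3012

heading to target = atan2(0−-3.5, 0−2.5) = 2.1910
Δθ = wrap(2.1910 − 1.5708) = 0.6202; ω₁ = Δθ/dt₁ = 1.2405
distance = √((0−2.5)² + (0−-3.5)²) = 4.3012; v₂ = distance/dt₂ = 4.3012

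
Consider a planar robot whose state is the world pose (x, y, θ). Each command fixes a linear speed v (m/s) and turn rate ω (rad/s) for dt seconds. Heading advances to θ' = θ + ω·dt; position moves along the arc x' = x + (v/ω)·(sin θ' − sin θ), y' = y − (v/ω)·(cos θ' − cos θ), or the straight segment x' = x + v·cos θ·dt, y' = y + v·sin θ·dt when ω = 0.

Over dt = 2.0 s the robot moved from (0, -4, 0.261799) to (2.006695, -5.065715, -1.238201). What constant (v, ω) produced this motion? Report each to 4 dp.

v = 1.2500, ω = -0.7500

Δθ = -1.238201 − 0.261799 = -1.500000
ω = Δθ/dt = -1.500000/2.0 = -0.7500
R = Δx/(sin θ' − sin θ) = -1.6667
v = R·ω = -1.6667·-0.7500 = 1.2500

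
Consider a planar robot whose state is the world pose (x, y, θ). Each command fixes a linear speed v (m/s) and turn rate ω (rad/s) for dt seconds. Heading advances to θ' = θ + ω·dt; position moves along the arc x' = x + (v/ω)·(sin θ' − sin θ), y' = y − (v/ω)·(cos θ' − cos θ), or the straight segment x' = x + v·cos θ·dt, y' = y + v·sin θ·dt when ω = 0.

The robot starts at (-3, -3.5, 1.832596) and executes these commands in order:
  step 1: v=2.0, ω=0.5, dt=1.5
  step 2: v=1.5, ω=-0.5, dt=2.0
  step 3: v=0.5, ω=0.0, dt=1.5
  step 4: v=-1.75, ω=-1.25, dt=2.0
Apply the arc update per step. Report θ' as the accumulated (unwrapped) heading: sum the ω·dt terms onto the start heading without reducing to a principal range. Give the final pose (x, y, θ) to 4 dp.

(-8.6715, 1.2462, -0.9174)

step 1: θ'=2.5826 (R=4.0000) → pose (-4.7424, -1.1441, 2.5826)
step 2: θ'=1.5826 (R=-3.0000) → pose (-6.1511, 1.3638, 1.5826)
step 3: θ'=1.5826 (straight) → pose (-6.1600, 2.1138, 1.5826)
step 4: θ'=-0.9174 (R=1.4000) → pose (-8.6715, 1.2462, -0.9174)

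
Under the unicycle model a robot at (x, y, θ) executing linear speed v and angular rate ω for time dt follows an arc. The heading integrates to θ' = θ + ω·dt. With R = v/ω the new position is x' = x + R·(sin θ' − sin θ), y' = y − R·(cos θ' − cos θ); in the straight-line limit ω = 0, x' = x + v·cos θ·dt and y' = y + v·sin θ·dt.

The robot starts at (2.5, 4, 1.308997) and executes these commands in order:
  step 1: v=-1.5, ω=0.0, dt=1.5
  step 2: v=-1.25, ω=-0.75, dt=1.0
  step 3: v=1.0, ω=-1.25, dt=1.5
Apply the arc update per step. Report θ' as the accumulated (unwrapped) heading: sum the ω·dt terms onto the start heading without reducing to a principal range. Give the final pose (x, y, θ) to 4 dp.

step 1: θ'=1.3090 (straight) → pose (1.9177, 1.8267, 1.3090)
step 2: θ'=0.5590 (R=1.6667) → pose (1.1917, 0.8451, 0.5590)
step 3: θ'=-1.3160 (R=-0.8000) → pose (2.3901, 0.3685, -1.3160)

(2.3901, 0.3685, -1.3160)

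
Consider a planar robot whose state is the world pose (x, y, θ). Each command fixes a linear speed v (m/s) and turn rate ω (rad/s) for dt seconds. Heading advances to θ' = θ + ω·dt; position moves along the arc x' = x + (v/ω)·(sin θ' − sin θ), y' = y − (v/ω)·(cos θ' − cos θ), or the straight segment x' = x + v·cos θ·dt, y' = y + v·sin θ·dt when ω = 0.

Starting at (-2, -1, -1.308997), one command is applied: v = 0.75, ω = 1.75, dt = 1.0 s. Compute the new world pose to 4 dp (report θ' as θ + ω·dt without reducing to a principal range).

(-1.4031, -1.2766, 0.4410)

θ' = -1.3090 + 1.75·1.0 = 0.4410
R = v/ω = 0.75/1.75 = 0.4286
x' = -2 + 0.4286·(sin 0.4410 − sin -1.3090) = -1.4031
y' = -1 − 0.4286·(cos 0.4410 − cos -1.3090) = -1.2766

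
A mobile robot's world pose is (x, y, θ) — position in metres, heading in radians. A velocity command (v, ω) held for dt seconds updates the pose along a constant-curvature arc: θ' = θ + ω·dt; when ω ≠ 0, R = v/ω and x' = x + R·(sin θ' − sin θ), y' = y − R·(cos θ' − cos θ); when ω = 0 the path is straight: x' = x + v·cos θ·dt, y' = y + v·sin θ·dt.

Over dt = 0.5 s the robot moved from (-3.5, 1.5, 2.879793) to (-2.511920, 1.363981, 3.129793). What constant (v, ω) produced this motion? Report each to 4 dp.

v = -2.0000, ω = 0.5000

Δθ = 3.129793 − 2.879793 = 0.250000
ω = Δθ/dt = 0.250000/0.5 = 0.5000
R = Δx/(sin θ' − sin θ) = -4.0000
v = R·ω = -4.0000·0.5000 = -2.0000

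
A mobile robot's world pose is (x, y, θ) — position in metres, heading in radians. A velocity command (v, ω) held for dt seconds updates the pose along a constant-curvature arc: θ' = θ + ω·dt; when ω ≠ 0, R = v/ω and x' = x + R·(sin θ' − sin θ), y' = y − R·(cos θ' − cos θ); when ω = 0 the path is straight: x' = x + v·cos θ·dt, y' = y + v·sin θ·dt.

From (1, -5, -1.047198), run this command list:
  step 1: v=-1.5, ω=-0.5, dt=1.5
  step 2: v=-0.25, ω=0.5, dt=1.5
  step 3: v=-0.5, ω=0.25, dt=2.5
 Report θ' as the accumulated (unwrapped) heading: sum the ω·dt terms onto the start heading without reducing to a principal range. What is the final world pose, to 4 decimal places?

(-0.2921, -1.6400, -0.4222)

step 1: θ'=-1.7972 (R=3.0000) → pose (0.6746, -2.8266, -1.7972)
step 2: θ'=-1.0472 (R=-0.5000) → pose (0.6204, -2.4643, -1.0472)
step 3: θ'=-0.4222 (R=-2.0000) → pose (-0.2921, -1.6400, -0.4222)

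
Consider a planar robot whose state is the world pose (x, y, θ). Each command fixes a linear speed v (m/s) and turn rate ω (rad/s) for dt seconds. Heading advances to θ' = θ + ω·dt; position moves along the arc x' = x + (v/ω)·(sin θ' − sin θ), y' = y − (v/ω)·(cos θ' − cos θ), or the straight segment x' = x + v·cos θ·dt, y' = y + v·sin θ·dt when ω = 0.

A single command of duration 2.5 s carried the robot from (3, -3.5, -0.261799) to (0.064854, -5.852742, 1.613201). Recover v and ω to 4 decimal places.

Δθ = 1.613201 − -0.261799 = 1.875000
ω = Δθ/dt = 1.875000/2.5 = 0.7500
R = Δx/(sin θ' − sin θ) = -2.3333
v = R·ω = -2.3333·0.7500 = -1.7500

v = -1.7500, ω = 0.7500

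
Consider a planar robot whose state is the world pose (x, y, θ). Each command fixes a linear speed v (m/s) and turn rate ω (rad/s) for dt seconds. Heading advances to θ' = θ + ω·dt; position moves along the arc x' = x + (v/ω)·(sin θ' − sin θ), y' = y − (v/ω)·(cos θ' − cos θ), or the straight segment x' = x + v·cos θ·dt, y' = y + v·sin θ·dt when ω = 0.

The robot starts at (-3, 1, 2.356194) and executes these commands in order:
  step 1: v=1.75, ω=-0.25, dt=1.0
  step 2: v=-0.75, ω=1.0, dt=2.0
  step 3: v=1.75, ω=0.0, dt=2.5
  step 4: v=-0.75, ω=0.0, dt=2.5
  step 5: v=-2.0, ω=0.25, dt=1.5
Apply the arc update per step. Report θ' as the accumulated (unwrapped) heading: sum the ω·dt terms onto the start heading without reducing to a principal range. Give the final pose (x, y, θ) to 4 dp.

(-3.0211, 3.0041, 4.4812)

step 1: θ'=2.1062 (R=-7.0000) → pose (-4.0707, 2.3785, 2.1062)
step 2: θ'=4.1062 (R=-0.7500) → pose (-2.8093, 2.3338, 4.1062)
step 3: θ'=4.1062 (straight) → pose (-5.3019, -1.2617, 4.1062)
step 4: θ'=4.1062 (straight) → pose (-4.2337, 0.2792, 4.1062)
step 5: θ'=4.4812 (R=-8.0000) → pose (-3.0211, 3.0041, 4.4812)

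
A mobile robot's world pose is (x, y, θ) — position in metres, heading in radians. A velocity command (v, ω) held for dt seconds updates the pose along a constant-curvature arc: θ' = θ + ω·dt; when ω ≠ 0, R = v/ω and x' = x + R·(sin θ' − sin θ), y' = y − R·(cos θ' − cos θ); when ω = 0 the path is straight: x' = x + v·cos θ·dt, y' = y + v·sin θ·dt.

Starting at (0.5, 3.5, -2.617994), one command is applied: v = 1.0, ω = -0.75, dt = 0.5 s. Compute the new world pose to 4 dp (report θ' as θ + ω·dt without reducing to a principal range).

θ' = -2.6180 + -0.75·0.5 = -2.9930
R = v/ω = 1.0/-0.75 = -1.3333
x' = 0.5 + -1.3333·(sin -2.9930 − sin -2.6180) = 0.0307
y' = 3.5 − -1.3333·(cos -2.9930 − cos -2.6180) = 3.3361

(0.0307, 3.3361, -2.9930)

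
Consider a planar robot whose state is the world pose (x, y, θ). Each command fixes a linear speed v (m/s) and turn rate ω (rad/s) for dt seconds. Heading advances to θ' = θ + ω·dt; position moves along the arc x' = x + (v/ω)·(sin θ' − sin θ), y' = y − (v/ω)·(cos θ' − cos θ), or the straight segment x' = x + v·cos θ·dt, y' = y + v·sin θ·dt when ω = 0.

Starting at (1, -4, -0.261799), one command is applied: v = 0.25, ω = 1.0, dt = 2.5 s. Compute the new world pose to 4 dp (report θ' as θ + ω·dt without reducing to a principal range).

(1.2611, -3.6038, 2.2382)

θ' = -0.2618 + 1.0·2.5 = 2.2382
R = v/ω = 0.25/1.0 = 0.2500
x' = 1 + 0.2500·(sin 2.2382 − sin -0.2618) = 1.2611
y' = -4 − 0.2500·(cos 2.2382 − cos -0.2618) = -3.6038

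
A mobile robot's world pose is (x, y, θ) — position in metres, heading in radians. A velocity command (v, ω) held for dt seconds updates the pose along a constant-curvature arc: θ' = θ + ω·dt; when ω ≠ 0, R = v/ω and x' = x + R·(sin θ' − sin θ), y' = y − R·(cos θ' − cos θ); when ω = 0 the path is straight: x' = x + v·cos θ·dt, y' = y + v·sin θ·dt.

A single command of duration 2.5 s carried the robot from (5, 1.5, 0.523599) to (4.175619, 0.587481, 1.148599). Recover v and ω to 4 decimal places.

v = -0.5000, ω = 0.2500

Δθ = 1.148599 − 0.523599 = 0.625000
ω = Δθ/dt = 0.625000/2.5 = 0.2500
R = −Δy/(cos θ' − cos θ) = -2.0000
v = R·ω = -2.0000·0.2500 = -0.5000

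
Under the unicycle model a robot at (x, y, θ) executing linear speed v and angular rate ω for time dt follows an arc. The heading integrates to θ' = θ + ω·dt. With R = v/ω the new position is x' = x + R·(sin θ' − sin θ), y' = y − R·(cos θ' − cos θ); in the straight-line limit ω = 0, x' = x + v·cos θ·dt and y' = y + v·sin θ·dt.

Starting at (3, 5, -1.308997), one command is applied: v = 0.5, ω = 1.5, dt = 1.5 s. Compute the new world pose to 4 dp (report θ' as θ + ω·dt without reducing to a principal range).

(3.5914, 4.8899, 0.9410)

θ' = -1.3090 + 1.5·1.5 = 0.9410
R = v/ω = 0.5/1.5 = 0.3333
x' = 3 + 0.3333·(sin 0.9410 − sin -1.3090) = 3.5914
y' = 5 − 0.3333·(cos 0.9410 − cos -1.3090) = 4.8899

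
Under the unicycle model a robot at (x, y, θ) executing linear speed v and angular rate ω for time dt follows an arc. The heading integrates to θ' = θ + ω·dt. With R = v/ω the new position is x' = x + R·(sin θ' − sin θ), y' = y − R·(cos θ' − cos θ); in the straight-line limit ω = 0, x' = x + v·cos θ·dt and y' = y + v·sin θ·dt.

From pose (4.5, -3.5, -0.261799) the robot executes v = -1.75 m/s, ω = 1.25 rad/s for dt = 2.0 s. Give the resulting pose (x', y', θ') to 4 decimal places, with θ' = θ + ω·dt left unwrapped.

(3.0381, -5.7188, 2.2382)

θ' = -0.2618 + 1.25·2.0 = 2.2382
R = v/ω = -1.75/1.25 = -1.4000
x' = 4.5 + -1.4000·(sin 2.2382 − sin -0.2618) = 3.0381
y' = -3.5 − -1.4000·(cos 2.2382 − cos -0.2618) = -5.7188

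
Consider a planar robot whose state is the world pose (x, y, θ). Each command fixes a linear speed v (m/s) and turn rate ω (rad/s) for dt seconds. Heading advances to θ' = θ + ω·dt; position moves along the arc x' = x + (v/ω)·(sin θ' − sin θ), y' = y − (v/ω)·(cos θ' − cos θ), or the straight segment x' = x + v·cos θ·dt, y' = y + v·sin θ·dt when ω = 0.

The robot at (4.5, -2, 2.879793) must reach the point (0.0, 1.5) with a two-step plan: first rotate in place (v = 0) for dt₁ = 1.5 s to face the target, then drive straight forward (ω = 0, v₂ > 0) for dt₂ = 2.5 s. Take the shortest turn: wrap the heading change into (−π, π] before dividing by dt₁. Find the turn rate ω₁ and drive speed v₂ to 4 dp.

ω₁ = -0.2662, v₂ = 2.2804

heading to target = atan2(1.5−-2, 0−4.5) = 2.4805
Δθ = wrap(2.4805 − 2.8798) = -0.3992; ω₁ = Δθ/dt₁ = -0.2662
distance = √((0−4.5)² + (1.5−-2)²) = 5.7009; v₂ = distance/dt₂ = 2.2804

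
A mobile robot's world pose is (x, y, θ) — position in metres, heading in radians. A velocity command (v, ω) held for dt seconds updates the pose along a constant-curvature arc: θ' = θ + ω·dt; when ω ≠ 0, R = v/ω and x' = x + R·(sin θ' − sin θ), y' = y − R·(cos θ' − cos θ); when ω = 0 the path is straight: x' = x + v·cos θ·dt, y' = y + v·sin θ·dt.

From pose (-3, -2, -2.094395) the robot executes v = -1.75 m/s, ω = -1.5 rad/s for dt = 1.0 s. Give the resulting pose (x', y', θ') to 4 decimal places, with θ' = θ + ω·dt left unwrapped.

(-1.4792, -1.5342, -3.5944)

θ' = -2.0944 + -1.5·1.0 = -3.5944
R = v/ω = -1.75/-1.5 = 1.1667
x' = -3 + 1.1667·(sin -3.5944 − sin -2.0944) = -1.4792
y' = -2 − 1.1667·(cos -3.5944 − cos -2.0944) = -1.5342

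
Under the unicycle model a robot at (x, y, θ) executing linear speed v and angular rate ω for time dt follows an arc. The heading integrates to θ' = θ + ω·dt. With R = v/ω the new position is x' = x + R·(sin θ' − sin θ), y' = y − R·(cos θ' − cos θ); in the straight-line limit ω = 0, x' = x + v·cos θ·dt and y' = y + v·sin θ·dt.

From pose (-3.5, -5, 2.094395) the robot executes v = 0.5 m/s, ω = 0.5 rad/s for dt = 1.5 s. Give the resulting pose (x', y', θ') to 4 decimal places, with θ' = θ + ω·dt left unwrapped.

θ' = 2.0944 + 0.5·1.5 = 2.8444
R = v/ω = 0.5/0.5 = 1.0000
x' = -3.5 + 1.0000·(sin 2.8444 − sin 2.0944) = -4.0732
y' = -5 − 1.0000·(cos 2.8444 − cos 2.0944) = -4.5438

(-4.0732, -4.5438, 2.8444)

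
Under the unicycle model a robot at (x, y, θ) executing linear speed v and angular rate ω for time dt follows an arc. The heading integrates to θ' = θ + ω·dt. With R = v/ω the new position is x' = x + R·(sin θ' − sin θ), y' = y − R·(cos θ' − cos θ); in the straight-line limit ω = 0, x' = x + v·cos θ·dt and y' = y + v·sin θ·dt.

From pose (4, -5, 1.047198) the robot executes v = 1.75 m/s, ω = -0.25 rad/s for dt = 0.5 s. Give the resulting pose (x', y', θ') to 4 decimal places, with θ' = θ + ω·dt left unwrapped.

θ' = 1.0472 + -0.25·0.5 = 0.9222
R = v/ω = 1.75/-0.25 = -7.0000
x' = 4 + -7.0000·(sin 0.9222 − sin 1.0472) = 4.4837
y' = -5 − -7.0000·(cos 0.9222 − cos 1.0472) = -4.2715

(4.4837, -4.2715, 0.9222)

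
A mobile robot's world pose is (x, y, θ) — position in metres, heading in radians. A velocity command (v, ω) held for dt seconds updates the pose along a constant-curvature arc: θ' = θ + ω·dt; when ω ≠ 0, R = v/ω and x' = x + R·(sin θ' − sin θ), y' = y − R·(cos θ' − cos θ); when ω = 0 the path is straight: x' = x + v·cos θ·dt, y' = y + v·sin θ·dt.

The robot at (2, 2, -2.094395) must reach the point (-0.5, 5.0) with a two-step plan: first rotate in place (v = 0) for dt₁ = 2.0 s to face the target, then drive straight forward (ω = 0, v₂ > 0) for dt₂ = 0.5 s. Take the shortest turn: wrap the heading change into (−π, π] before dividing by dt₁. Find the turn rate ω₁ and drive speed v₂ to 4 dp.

heading to target = atan2(5−2, -0.5−2) = 2.2655
Δθ = wrap(2.2655 − -2.0944) = -1.9233; ω₁ = Δθ/dt₁ = -0.9616
distance = √((-0.5−2)² + (5−2)²) = 3.9051; v₂ = distance/dt₂ = 7.8102

ω₁ = -0.9616, v₂ = 7.8102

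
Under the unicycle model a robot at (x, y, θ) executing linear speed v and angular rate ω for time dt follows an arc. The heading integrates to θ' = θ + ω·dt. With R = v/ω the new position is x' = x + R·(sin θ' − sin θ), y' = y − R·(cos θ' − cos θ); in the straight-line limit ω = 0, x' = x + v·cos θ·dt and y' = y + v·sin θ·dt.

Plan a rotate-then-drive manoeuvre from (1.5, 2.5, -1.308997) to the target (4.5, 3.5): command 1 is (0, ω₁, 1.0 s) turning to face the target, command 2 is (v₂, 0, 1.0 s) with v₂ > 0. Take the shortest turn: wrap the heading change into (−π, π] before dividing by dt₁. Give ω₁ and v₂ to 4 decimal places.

ω₁ = 1.6307, v₂ = 3.1623

heading to target = atan2(3.5−2.5, 4.5−1.5) = 0.3218
Δθ = wrap(0.3218 − -1.3090) = 1.6307; ω₁ = Δθ/dt₁ = 1.6307
distance = √((4.5−1.5)² + (3.5−2.5)²) = 3.1623; v₂ = distance/dt₂ = 3.1623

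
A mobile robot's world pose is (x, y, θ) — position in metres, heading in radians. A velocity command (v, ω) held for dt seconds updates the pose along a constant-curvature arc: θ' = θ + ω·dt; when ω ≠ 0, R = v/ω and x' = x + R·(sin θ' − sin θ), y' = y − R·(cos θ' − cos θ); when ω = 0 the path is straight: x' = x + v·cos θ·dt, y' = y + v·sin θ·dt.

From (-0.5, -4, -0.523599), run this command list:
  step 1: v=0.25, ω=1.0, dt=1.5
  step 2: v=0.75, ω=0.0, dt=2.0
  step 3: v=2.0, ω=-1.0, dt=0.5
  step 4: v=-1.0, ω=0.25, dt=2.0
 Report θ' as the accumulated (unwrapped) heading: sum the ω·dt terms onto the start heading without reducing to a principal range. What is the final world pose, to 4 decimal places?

(-0.0677, -3.3381, 0.9764)

step 1: θ'=0.9764 (R=0.2500) → pose (-0.1679, -3.9235, 0.9764)
step 2: θ'=0.9764 (straight) → pose (0.6721, -2.6808, 0.9764)
step 3: θ'=0.4764 (R=-2.0000) → pose (1.4119, -2.0235, 0.4764)
step 4: θ'=0.9764 (R=-4.0000) → pose (-0.0677, -3.3381, 0.9764)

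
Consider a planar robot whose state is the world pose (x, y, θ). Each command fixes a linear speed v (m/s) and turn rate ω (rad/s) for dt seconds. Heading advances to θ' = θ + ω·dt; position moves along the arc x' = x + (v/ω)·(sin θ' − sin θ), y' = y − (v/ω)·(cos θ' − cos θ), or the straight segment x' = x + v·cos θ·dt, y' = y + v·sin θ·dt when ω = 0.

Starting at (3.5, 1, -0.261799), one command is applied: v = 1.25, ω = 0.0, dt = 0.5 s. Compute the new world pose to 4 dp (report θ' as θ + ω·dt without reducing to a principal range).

θ' = -0.2618 + 0.0·0.5 = -0.2618
ω = 0 → straight: x' = 3.5 + 1.25·cos(-0.2618)·0.5 = 4.1037
y' = 1 + 1.25·sin(-0.2618)·0.5 = 0.8382

(4.1037, 0.8382, -0.2618)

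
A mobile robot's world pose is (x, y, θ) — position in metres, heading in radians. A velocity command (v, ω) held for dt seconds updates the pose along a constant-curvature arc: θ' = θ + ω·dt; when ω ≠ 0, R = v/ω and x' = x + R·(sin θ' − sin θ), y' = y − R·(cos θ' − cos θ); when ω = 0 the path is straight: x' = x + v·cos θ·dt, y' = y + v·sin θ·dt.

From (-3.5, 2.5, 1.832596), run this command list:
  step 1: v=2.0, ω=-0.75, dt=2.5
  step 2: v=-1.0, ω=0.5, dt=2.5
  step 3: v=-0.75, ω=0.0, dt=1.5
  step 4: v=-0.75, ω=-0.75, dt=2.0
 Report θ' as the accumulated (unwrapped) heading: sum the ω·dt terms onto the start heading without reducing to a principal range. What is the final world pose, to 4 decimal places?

(-4.3882, 2.9129, -0.2924)

step 1: θ'=-0.0424 (R=-2.6667) → pose (-0.8112, 5.8545, -0.0424)
step 2: θ'=1.2076 (R=-2.0000) → pose (-2.7655, 4.5668, 1.2076)
step 3: θ'=1.2076 (straight) → pose (-3.1651, 3.5152, 1.2076)
step 4: θ'=-0.2924 (R=1.0000) → pose (-4.3882, 2.9129, -0.2924)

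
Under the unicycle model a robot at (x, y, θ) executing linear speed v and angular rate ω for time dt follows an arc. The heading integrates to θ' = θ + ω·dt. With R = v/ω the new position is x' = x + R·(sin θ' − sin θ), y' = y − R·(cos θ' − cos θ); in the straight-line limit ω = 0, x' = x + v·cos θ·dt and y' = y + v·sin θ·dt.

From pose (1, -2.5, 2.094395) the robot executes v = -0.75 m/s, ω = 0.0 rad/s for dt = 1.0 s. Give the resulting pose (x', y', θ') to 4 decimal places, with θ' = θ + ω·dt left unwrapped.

θ' = 2.0944 + 0.0·1.0 = 2.0944
ω = 0 → straight: x' = 1 + -0.75·cos(2.0944)·1.0 = 1.3750
y' = -2.5 + -0.75·sin(2.0944)·1.0 = -3.1495

(1.3750, -3.1495, 2.0944)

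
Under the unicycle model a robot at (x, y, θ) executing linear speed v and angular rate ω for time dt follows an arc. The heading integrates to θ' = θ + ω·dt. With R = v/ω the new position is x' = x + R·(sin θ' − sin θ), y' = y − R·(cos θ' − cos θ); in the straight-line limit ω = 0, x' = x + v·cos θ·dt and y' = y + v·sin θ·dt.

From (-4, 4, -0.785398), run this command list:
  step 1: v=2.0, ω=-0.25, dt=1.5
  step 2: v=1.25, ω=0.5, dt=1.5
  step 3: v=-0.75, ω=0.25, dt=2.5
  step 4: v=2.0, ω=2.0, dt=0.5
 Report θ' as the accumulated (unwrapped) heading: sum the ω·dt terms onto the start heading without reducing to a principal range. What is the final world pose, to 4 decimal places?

(-2.1377, 1.0486, 1.2146)

step 1: θ'=-1.1604 (R=-8.0000) → pose (-2.3212, 1.5349, -1.1604)
step 2: θ'=-0.4104 (R=2.5000) → pose (-1.0262, 0.2400, -0.4104)
step 3: θ'=0.2146 (R=-3.0000) → pose (-2.8620, 0.4203, 0.2146)
step 4: θ'=1.2146 (R=1.0000) → pose (-2.1377, 1.0486, 1.2146)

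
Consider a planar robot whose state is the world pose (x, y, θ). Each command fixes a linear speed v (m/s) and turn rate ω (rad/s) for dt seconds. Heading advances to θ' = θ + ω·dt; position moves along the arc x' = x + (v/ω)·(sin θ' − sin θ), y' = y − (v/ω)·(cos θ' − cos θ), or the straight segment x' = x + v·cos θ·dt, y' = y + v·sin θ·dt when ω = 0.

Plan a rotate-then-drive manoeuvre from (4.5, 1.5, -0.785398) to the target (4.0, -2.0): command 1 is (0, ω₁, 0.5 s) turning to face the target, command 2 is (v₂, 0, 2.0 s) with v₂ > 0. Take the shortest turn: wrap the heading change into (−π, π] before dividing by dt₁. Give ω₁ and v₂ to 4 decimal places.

ω₁ = -1.8546, v₂ = 1.7678

heading to target = atan2(-2−1.5, 4−4.5) = -1.7127
Δθ = wrap(-1.7127 − -0.7854) = -0.9273; ω₁ = Δθ/dt₁ = -1.8546
distance = √((4−4.5)² + (-2−1.5)²) = 3.5355; v₂ = distance/dt₂ = 1.7678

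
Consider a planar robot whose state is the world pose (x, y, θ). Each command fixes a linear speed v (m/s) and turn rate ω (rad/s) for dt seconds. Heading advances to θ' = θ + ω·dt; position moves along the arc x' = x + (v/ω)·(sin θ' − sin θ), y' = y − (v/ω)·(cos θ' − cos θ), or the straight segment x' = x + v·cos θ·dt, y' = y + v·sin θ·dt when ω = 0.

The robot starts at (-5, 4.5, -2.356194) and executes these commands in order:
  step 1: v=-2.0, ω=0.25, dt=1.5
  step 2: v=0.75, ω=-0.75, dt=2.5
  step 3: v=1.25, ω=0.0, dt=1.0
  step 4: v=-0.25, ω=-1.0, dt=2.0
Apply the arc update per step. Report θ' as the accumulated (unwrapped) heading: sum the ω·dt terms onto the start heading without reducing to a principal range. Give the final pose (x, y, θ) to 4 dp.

step 1: θ'=-1.9812 (R=-8.0000) → pose (-3.3212, 6.9651, -1.9812)
step 2: θ'=-3.8562 (R=-1.0000) → pose (-4.8934, 6.6087, -3.8562)
step 3: θ'=-3.8562 (straight) → pose (-5.8376, 7.4278, -3.8562)
step 4: θ'=-5.8562 (R=0.2500) → pose (-5.8979, 7.0114, -5.8562)

(-5.8979, 7.0114, -5.8562)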